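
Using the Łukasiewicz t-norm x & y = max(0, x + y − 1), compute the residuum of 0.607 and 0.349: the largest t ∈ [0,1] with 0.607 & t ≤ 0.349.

The residuum of the Łukasiewicz t-norm gives the supremum: min(1, 1 − 0.607 + 0.349).
1 − 0.607 + 0.349 = 0.742, so t = min(1, 0.742) = 0.742.
Check: 0.607 & 0.742 = max(0, 0.349) = 0.349 ≤ 0.349.

0.742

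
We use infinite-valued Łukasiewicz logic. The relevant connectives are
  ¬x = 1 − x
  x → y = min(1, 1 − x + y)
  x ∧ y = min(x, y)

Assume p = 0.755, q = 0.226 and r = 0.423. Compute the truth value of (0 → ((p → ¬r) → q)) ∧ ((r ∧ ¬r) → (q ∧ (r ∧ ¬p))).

¬r = 1 − 0.423 = 0.577
p → ¬r = min(1, 1 − 0.755 + 0.577) = min(1, 0.822) = 0.822
(p → ¬r) → q = min(1, 1 − 0.822 + 0.226) = min(1, 0.404) = 0.404
0 → ((p → ¬r) → q) = min(1, 1 − 0.000 + 0.404) = min(1, 1.404) = 1.000
r ∧ ¬r = min(0.423, 0.577) = 0.423
¬p = 1 − 0.755 = 0.245
r ∧ ¬p = min(0.423, 0.245) = 0.245
q ∧ (r ∧ ¬p) = min(0.226, 0.245) = 0.226
(r ∧ ¬r) → (q ∧ (r ∧ ¬p)) = min(1, 1 − 0.423 + 0.226) = min(1, 0.803) = 0.803
(0 → ((p → ¬r) → q)) ∧ ((r ∧ ¬r) → (q ∧ (r ∧ ¬p))) = min(1.000, 0.803) = 0.803

0.803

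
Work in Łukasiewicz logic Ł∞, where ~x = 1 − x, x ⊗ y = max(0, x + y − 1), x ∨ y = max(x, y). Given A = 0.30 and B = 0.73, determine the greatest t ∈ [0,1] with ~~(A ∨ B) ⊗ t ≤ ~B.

A ∨ B = max(0.30, 0.73) = 0.73
~(A ∨ B) = 1 − 0.73 = 0.27
~~(A ∨ B) = 1 − 0.27 = 0.73
So the left factor is ~~(A ∨ B) = 0.73.
~B = 1 − 0.73 = 0.27
So the right-hand bound is ~B = 0.27.
The residuum of the Łukasiewicz t-norm gives the supremum: min(1, 1 − 0.73 + 0.27).
1 − 0.73 + 0.27 = 0.54, so t = min(1, 0.54) = 0.54.
Check: 0.73 ⊗ 0.54 = max(0, 0.27) = 0.27 ≤ 0.27.

0.54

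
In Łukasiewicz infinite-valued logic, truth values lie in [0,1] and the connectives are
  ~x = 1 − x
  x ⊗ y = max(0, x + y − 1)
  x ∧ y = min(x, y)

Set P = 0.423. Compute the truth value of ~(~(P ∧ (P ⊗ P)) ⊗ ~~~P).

0.423

P ⊗ P = max(0, 0.423 + 0.423 − 1) = max(0, -0.154) = 0.000
P ∧ (P ⊗ P) = min(0.423, 0.000) = 0.000
~(P ∧ (P ⊗ P)) = 1 − 0.000 = 1.000
~P = 1 − 0.423 = 0.577
~~P = 1 − 0.577 = 0.423
~~~P = 1 − 0.423 = 0.577
~(P ∧ (P ⊗ P)) ⊗ ~~~P = max(0, 1.000 + 0.577 − 1) = max(0, 0.577) = 0.577
~(~(P ∧ (P ⊗ P)) ⊗ ~~~P) = 1 − 0.577 = 0.423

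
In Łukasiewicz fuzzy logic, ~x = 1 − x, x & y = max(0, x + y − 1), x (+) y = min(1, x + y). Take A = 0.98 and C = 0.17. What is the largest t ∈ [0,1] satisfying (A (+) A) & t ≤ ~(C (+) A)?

0.00

A (+) A = min(1, 0.98 + 0.98) = min(1, 1.96) = 1.00
So the left factor is A (+) A = 1.00.
C (+) A = min(1, 0.17 + 0.98) = min(1, 1.15) = 1.00
~(C (+) A) = 1 − 1.00 = 0.00
So the right-hand bound is ~(C (+) A) = 0.00.
The residuum of the Łukasiewicz t-norm gives the supremum: min(1, 1 − 1.00 + 0.00).
1 − 1.00 + 0.00 = 0.00, so t = min(1, 0.00) = 0.00.
Check: 1.00 & 0.00 = max(0, 0.00) = 0.00 ≤ 0.00.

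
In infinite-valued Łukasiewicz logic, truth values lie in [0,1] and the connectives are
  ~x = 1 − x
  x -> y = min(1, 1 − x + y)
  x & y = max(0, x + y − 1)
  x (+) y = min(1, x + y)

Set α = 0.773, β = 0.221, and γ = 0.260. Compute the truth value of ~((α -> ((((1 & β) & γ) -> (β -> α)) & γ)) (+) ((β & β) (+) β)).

1 & β = max(0, 1.000 + 0.221 − 1) = max(0, 0.221) = 0.221
(1 & β) & γ = max(0, 0.221 + 0.260 − 1) = max(0, -0.519) = 0.000
β -> α = min(1, 1 − 0.221 + 0.773) = min(1, 1.552) = 1.000
((1 & β) & γ) -> (β -> α) = min(1, 1 − 0.000 + 1.000) = min(1, 2.000) = 1.000
(((1 & β) & γ) -> (β -> α)) & γ = max(0, 1.000 + 0.260 − 1) = max(0, 0.260) = 0.260
α -> ((((1 & β) & γ) -> (β -> α)) & γ) = min(1, 1 − 0.773 + 0.260) = min(1, 0.487) = 0.487
β & β = max(0, 0.221 + 0.221 − 1) = max(0, -0.558) = 0.000
(β & β) (+) β = min(1, 0.000 + 0.221) = min(1, 0.221) = 0.221
(α -> ((((1 & β) & γ) -> (β -> α)) & γ)) (+) ((β & β) (+) β) = min(1, 0.487 + 0.221) = min(1, 0.708) = 0.708
~((α -> ((((1 & β) & γ) -> (β -> α)) & γ)) (+) ((β & β) (+) β)) = 1 − 0.708 = 0.292

0.292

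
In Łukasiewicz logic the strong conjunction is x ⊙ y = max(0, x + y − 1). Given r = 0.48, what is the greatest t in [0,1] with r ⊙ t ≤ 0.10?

The residuum of the Łukasiewicz t-norm gives the supremum: min(1, 1 − 0.48 + 0.10).
1 − 0.48 + 0.10 = 0.62, so t = min(1, 0.62) = 0.62.
Check: 0.48 ⊙ 0.62 = max(0, 0.10) = 0.10 ≤ 0.10.

0.62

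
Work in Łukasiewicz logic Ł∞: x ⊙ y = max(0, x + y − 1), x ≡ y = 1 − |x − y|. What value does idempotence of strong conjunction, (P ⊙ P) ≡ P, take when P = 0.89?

P ⊙ P = max(0, 0.89 + 0.89 − 1) = max(0, 0.78) = 0.78
(P ⊙ P) ≡ P = 1 − |0.78 − 0.89| = 1 − 0.11 = 0.89
(The value 0.89 < 1 shows this instance is not satisfied; fails in Ł∞ since a ⊗ a = max(0, 2a−1) ≠ a in general.)

0.89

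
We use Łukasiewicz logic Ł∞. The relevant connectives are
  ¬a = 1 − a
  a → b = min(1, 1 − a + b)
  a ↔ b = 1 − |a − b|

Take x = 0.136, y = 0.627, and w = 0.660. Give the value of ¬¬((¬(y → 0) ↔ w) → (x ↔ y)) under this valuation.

0.542

y → 0 = min(1, 1 − 0.627 + 0.000) = min(1, 0.373) = 0.373
¬(y → 0) = 1 − 0.373 = 0.627
¬(y → 0) ↔ w = 1 − |0.627 − 0.660| = 1 − 0.033 = 0.967
x ↔ y = 1 − |0.136 − 0.627| = 1 − 0.491 = 0.509
(¬(y → 0) ↔ w) → (x ↔ y) = min(1, 1 − 0.967 + 0.509) = min(1, 0.542) = 0.542
¬((¬(y → 0) ↔ w) → (x ↔ y)) = 1 − 0.542 = 0.458
¬¬((¬(y → 0) ↔ w) → (x ↔ y)) = 1 − 0.458 = 0.542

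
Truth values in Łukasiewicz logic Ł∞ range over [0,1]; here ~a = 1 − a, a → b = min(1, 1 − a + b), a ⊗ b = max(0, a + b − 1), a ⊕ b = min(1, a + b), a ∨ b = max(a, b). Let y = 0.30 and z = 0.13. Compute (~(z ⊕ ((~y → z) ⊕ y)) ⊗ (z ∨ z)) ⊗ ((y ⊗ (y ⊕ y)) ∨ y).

~y = 1 − 0.30 = 0.70
~y → z = min(1, 1 − 0.70 + 0.13) = min(1, 0.43) = 0.43
(~y → z) ⊕ y = min(1, 0.43 + 0.30) = min(1, 0.73) = 0.73
z ⊕ ((~y → z) ⊕ y) = min(1, 0.13 + 0.73) = min(1, 0.86) = 0.86
~(z ⊕ ((~y → z) ⊕ y)) = 1 − 0.86 = 0.14
z ∨ z = max(0.13, 0.13) = 0.13
~(z ⊕ ((~y → z) ⊕ y)) ⊗ (z ∨ z) = max(0, 0.14 + 0.13 − 1) = max(0, -0.73) = 0.00
y ⊕ y = min(1, 0.30 + 0.30) = min(1, 0.60) = 0.60
y ⊗ (y ⊕ y) = max(0, 0.30 + 0.60 − 1) = max(0, -0.10) = 0.00
(y ⊗ (y ⊕ y)) ∨ y = max(0.00, 0.30) = 0.30
(~(z ⊕ ((~y → z) ⊕ y)) ⊗ (z ∨ z)) ⊗ ((y ⊗ (y ⊕ y)) ∨ y) = max(0, 0.00 + 0.30 − 1) = max(0, -0.70) = 0.00

0.00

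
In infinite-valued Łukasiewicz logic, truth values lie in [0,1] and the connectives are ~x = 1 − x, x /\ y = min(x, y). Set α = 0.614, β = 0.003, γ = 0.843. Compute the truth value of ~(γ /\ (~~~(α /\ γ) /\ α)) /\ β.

α /\ γ = min(0.614, 0.843) = 0.614
~(α /\ γ) = 1 − 0.614 = 0.386
~~(α /\ γ) = 1 − 0.386 = 0.614
~~~(α /\ γ) = 1 − 0.614 = 0.386
~~~(α /\ γ) /\ α = min(0.386, 0.614) = 0.386
γ /\ (~~~(α /\ γ) /\ α) = min(0.843, 0.386) = 0.386
~(γ /\ (~~~(α /\ γ) /\ α)) = 1 − 0.386 = 0.614
~(γ /\ (~~~(α /\ γ) /\ α)) /\ β = min(0.614, 0.003) = 0.003

0.003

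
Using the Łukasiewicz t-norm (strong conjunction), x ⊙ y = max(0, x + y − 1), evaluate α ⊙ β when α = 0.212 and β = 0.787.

α ⊙ β = max(0, 0.212 + 0.787 − 1) = max(0, -0.001) = 0.000
For comparison, the Gödel (minimum) t-norm min(x, y) would give 0.212.

0.000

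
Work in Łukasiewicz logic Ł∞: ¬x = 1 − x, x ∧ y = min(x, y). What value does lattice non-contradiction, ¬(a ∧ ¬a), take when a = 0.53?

0.53

¬a = 1 − 0.53 = 0.47
a ∧ ¬a = min(0.53, 0.47) = 0.47
¬(a ∧ ¬a) = 1 − 0.47 = 0.53
(The value 0.53 < 1 shows this instance is not satisfied; not a Ł∞-tautology — its value is 1 − min(a, 1−a).)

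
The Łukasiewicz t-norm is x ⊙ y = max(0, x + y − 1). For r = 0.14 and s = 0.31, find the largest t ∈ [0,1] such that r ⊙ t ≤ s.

The residuum of the Łukasiewicz t-norm gives the supremum: min(1, 1 − 0.14 + 0.31).
1 − 0.14 + 0.31 = 1.17, so t = min(1, 1.17) = 1.00.
Check: 0.14 ⊙ 1.00 = max(0, 0.14) = 0.14 ≤ 0.31.

1.00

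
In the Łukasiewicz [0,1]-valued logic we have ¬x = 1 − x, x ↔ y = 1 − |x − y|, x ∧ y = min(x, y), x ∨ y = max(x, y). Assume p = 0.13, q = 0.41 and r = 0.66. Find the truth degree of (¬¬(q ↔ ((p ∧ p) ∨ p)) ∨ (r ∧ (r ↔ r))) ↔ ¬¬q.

p ∧ p = min(0.13, 0.13) = 0.13
(p ∧ p) ∨ p = max(0.13, 0.13) = 0.13
q ↔ ((p ∧ p) ∨ p) = 1 − |0.41 − 0.13| = 1 − 0.28 = 0.72
¬(q ↔ ((p ∧ p) ∨ p)) = 1 − 0.72 = 0.28
¬¬(q ↔ ((p ∧ p) ∨ p)) = 1 − 0.28 = 0.72
r ↔ r = 1 − |0.66 − 0.66| = 1 − 0.00 = 1.00
r ∧ (r ↔ r) = min(0.66, 1.00) = 0.66
¬¬(q ↔ ((p ∧ p) ∨ p)) ∨ (r ∧ (r ↔ r)) = max(0.72, 0.66) = 0.72
¬q = 1 − 0.41 = 0.59
¬¬q = 1 − 0.59 = 0.41
(¬¬(q ↔ ((p ∧ p) ∨ p)) ∨ (r ∧ (r ↔ r))) ↔ ¬¬q = 1 − |0.72 − 0.41| = 1 − 0.31 = 0.69

0.69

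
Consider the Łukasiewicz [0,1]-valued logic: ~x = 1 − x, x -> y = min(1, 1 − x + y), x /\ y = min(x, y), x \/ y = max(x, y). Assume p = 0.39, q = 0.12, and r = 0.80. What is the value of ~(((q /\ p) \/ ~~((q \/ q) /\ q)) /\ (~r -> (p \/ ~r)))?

q /\ p = min(0.12, 0.39) = 0.12
q \/ q = max(0.12, 0.12) = 0.12
(q \/ q) /\ q = min(0.12, 0.12) = 0.12
~((q \/ q) /\ q) = 1 − 0.12 = 0.88
~~((q \/ q) /\ q) = 1 − 0.88 = 0.12
(q /\ p) \/ ~~((q \/ q) /\ q) = max(0.12, 0.12) = 0.12
~r = 1 − 0.80 = 0.20
p \/ ~r = max(0.39, 0.20) = 0.39
~r -> (p \/ ~r) = min(1, 1 − 0.20 + 0.39) = min(1, 1.19) = 1.00
((q /\ p) \/ ~~((q \/ q) /\ q)) /\ (~r -> (p \/ ~r)) = min(0.12, 1.00) = 0.12
~(((q /\ p) \/ ~~((q \/ q) /\ q)) /\ (~r -> (p \/ ~r))) = 1 − 0.12 = 0.88

0.88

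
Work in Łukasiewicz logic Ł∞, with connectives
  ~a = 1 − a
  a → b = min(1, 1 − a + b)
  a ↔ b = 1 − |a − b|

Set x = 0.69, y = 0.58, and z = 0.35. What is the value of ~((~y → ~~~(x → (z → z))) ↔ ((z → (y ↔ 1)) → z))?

~y = 1 − 0.58 = 0.42
z → z = min(1, 1 − 0.35 + 0.35) = min(1, 1.00) = 1.00
x → (z → z) = min(1, 1 − 0.69 + 1.00) = min(1, 1.31) = 1.00
~(x → (z → z)) = 1 − 1.00 = 0.00
~~(x → (z → z)) = 1 − 0.00 = 1.00
~~~(x → (z → z)) = 1 − 1.00 = 0.00
~y → ~~~(x → (z → z)) = min(1, 1 − 0.42 + 0.00) = min(1, 0.58) = 0.58
y ↔ 1 = 1 − |0.58 − 1.00| = 1 − 0.42 = 0.58
z → (y ↔ 1) = min(1, 1 − 0.35 + 0.58) = min(1, 1.23) = 1.00
(z → (y ↔ 1)) → z = min(1, 1 − 1.00 + 0.35) = min(1, 0.35) = 0.35
(~y → ~~~(x → (z → z))) ↔ ((z → (y ↔ 1)) → z) = 1 − |0.58 − 0.35| = 1 − 0.23 = 0.77
~((~y → ~~~(x → (z → z))) ↔ ((z → (y ↔ 1)) → z)) = 1 − 0.77 = 0.23

0.23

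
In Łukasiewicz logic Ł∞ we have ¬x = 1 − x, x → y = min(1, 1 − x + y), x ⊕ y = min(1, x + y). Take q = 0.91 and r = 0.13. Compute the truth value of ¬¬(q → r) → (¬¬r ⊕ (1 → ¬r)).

q → r = min(1, 1 − 0.91 + 0.13) = min(1, 0.22) = 0.22
¬(q → r) = 1 − 0.22 = 0.78
¬¬(q → r) = 1 − 0.78 = 0.22
¬r = 1 − 0.13 = 0.87
¬¬r = 1 − 0.87 = 0.13
1 → ¬r = min(1, 1 − 1.00 + 0.87) = min(1, 0.87) = 0.87
¬¬r ⊕ (1 → ¬r) = min(1, 0.13 + 0.87) = min(1, 1.00) = 1.00
¬¬(q → r) → (¬¬r ⊕ (1 → ¬r)) = min(1, 1 − 0.22 + 1.00) = min(1, 1.78) = 1.00

1.00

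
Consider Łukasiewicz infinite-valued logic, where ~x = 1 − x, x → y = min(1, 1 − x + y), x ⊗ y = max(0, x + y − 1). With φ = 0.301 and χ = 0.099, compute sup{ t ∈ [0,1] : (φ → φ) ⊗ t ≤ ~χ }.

φ → φ = min(1, 1 − 0.301 + 0.301) = min(1, 1.000) = 1.000
So the left factor is φ → φ = 1.000.
~χ = 1 − 0.099 = 0.901
So the right-hand bound is ~χ = 0.901.
The residuum of the Łukasiewicz t-norm gives the supremum: min(1, 1 − 1.000 + 0.901).
1 − 1.000 + 0.901 = 0.901, so t = min(1, 0.901) = 0.901.
Check: 1.000 ⊗ 0.901 = max(0, 0.901) = 0.901 ≤ 0.901.

0.901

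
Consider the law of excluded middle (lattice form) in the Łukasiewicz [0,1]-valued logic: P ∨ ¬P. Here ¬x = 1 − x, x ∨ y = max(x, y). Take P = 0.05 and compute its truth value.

0.95

¬P = 1 − 0.05 = 0.95
P ∨ ¬P = max(0.05, 0.95) = 0.95
(The value 0.95 < 1 shows this instance is not satisfied; not a Ł∞-tautology — its value is max(a, 1−a).)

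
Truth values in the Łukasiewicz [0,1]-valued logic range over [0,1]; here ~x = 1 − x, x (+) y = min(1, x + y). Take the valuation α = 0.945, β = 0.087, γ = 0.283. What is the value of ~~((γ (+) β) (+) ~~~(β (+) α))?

γ (+) β = min(1, 0.283 + 0.087) = min(1, 0.370) = 0.370
β (+) α = min(1, 0.087 + 0.945) = min(1, 1.032) = 1.000
~(β (+) α) = 1 − 1.000 = 0.000
~~(β (+) α) = 1 − 0.000 = 1.000
~~~(β (+) α) = 1 − 1.000 = 0.000
(γ (+) β) (+) ~~~(β (+) α) = min(1, 0.370 + 0.000) = min(1, 0.370) = 0.370
~((γ (+) β) (+) ~~~(β (+) α)) = 1 − 0.370 = 0.630
~~((γ (+) β) (+) ~~~(β (+) α)) = 1 − 0.630 = 0.370

0.370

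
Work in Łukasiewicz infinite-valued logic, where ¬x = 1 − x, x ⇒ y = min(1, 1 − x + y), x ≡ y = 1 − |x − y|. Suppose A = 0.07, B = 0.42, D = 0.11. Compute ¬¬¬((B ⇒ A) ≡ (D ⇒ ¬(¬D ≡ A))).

0.35

B ⇒ A = min(1, 1 − 0.42 + 0.07) = min(1, 0.65) = 0.65
¬D = 1 − 0.11 = 0.89
¬D ≡ A = 1 − |0.89 − 0.07| = 1 − 0.82 = 0.18
¬(¬D ≡ A) = 1 − 0.18 = 0.82
D ⇒ ¬(¬D ≡ A) = min(1, 1 − 0.11 + 0.82) = min(1, 1.71) = 1.00
(B ⇒ A) ≡ (D ⇒ ¬(¬D ≡ A)) = 1 − |0.65 − 1.00| = 1 − 0.35 = 0.65
¬((B ⇒ A) ≡ (D ⇒ ¬(¬D ≡ A))) = 1 − 0.65 = 0.35
¬¬((B ⇒ A) ≡ (D ⇒ ¬(¬D ≡ A))) = 1 − 0.35 = 0.65
¬¬¬((B ⇒ A) ≡ (D ⇒ ¬(¬D ≡ A))) = 1 − 0.65 = 0.35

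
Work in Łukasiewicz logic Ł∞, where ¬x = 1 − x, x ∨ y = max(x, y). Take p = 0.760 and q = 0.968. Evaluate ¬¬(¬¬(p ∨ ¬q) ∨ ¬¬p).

¬q = 1 − 0.968 = 0.032
p ∨ ¬q = max(0.760, 0.032) = 0.760
¬(p ∨ ¬q) = 1 − 0.760 = 0.240
¬¬(p ∨ ¬q) = 1 − 0.240 = 0.760
¬p = 1 − 0.760 = 0.240
¬¬p = 1 − 0.240 = 0.760
¬¬(p ∨ ¬q) ∨ ¬¬p = max(0.760, 0.760) = 0.760
¬(¬¬(p ∨ ¬q) ∨ ¬¬p) = 1 − 0.760 = 0.240
¬¬(¬¬(p ∨ ¬q) ∨ ¬¬p) = 1 − 0.240 = 0.760

0.760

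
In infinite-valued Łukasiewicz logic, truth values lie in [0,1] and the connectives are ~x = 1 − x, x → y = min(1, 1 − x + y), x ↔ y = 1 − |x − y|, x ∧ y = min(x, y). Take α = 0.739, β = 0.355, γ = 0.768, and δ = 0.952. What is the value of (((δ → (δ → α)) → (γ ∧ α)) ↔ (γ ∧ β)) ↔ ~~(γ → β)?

0.864

δ → α = min(1, 1 − 0.952 + 0.739) = min(1, 0.787) = 0.787
δ → (δ → α) = min(1, 1 − 0.952 + 0.787) = min(1, 0.835) = 0.835
γ ∧ α = min(0.768, 0.739) = 0.739
(δ → (δ → α)) → (γ ∧ α) = min(1, 1 − 0.835 + 0.739) = min(1, 0.904) = 0.904
γ ∧ β = min(0.768, 0.355) = 0.355
((δ → (δ → α)) → (γ ∧ α)) ↔ (γ ∧ β) = 1 − |0.904 − 0.355| = 1 − 0.549 = 0.451
γ → β = min(1, 1 − 0.768 + 0.355) = min(1, 0.587) = 0.587
~(γ → β) = 1 − 0.587 = 0.413
~~(γ → β) = 1 − 0.413 = 0.587
(((δ → (δ → α)) → (γ ∧ α)) ↔ (γ ∧ β)) ↔ ~~(γ → β) = 1 − |0.451 − 0.587| = 1 − 0.136 = 0.864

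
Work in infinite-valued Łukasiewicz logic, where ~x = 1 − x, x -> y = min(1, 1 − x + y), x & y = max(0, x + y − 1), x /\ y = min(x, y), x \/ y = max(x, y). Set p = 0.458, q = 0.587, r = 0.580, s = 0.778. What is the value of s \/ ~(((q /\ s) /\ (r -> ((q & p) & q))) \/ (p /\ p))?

0.778

q /\ s = min(0.587, 0.778) = 0.587
q & p = max(0, 0.587 + 0.458 − 1) = max(0, 0.045) = 0.045
(q & p) & q = max(0, 0.045 + 0.587 − 1) = max(0, -0.368) = 0.000
r -> ((q & p) & q) = min(1, 1 − 0.580 + 0.000) = min(1, 0.420) = 0.420
(q /\ s) /\ (r -> ((q & p) & q)) = min(0.587, 0.420) = 0.420
p /\ p = min(0.458, 0.458) = 0.458
((q /\ s) /\ (r -> ((q & p) & q))) \/ (p /\ p) = max(0.420, 0.458) = 0.458
~(((q /\ s) /\ (r -> ((q & p) & q))) \/ (p /\ p)) = 1 − 0.458 = 0.542
s \/ ~(((q /\ s) /\ (r -> ((q & p) & q))) \/ (p /\ p)) = max(0.778, 0.542) = 0.778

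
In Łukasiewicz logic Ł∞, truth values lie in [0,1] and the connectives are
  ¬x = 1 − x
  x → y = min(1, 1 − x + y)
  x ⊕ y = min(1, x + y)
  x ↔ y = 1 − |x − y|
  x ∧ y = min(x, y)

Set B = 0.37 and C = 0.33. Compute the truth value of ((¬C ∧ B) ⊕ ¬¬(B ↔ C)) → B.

¬C = 1 − 0.33 = 0.67
¬C ∧ B = min(0.67, 0.37) = 0.37
B ↔ C = 1 − |0.37 − 0.33| = 1 − 0.04 = 0.96
¬(B ↔ C) = 1 − 0.96 = 0.04
¬¬(B ↔ C) = 1 − 0.04 = 0.96
(¬C ∧ B) ⊕ ¬¬(B ↔ C) = min(1, 0.37 + 0.96) = min(1, 1.33) = 1.00
((¬C ∧ B) ⊕ ¬¬(B ↔ C)) → B = min(1, 1 − 1.00 + 0.37) = min(1, 0.37) = 0.37

0.37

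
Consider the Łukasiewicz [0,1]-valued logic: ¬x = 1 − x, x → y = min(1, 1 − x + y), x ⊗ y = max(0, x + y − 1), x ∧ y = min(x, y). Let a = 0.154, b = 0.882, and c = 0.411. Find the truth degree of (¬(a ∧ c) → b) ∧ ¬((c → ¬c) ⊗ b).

a ∧ c = min(0.154, 0.411) = 0.154
¬(a ∧ c) = 1 − 0.154 = 0.846
¬(a ∧ c) → b = min(1, 1 − 0.846 + 0.882) = min(1, 1.036) = 1.000
¬c = 1 − 0.411 = 0.589
c → ¬c = min(1, 1 − 0.411 + 0.589) = min(1, 1.178) = 1.000
(c → ¬c) ⊗ b = max(0, 1.000 + 0.882 − 1) = max(0, 0.882) = 0.882
¬((c → ¬c) ⊗ b) = 1 − 0.882 = 0.118
(¬(a ∧ c) → b) ∧ ¬((c → ¬c) ⊗ b) = min(1.000, 0.118) = 0.118

0.118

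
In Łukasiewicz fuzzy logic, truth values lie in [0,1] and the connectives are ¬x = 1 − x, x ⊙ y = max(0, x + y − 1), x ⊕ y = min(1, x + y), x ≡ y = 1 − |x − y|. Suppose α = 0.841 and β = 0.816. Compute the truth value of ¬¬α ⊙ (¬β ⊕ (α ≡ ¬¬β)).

¬α = 1 − 0.841 = 0.159
¬¬α = 1 − 0.159 = 0.841
¬β = 1 − 0.816 = 0.184
¬¬β = 1 − 0.184 = 0.816
α ≡ ¬¬β = 1 − |0.841 − 0.816| = 1 − 0.025 = 0.975
¬β ⊕ (α ≡ ¬¬β) = min(1, 0.184 + 0.975) = min(1, 1.159) = 1.000
¬¬α ⊙ (¬β ⊕ (α ≡ ¬¬β)) = max(0, 0.841 + 1.000 − 1) = max(0, 0.841) = 0.841

0.841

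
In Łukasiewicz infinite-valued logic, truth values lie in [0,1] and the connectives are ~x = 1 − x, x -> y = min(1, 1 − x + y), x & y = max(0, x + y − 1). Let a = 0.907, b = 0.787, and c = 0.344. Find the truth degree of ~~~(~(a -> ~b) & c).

0.962

~b = 1 − 0.787 = 0.213
a -> ~b = min(1, 1 − 0.907 + 0.213) = min(1, 0.306) = 0.306
~(a -> ~b) = 1 − 0.306 = 0.694
~(a -> ~b) & c = max(0, 0.694 + 0.344 − 1) = max(0, 0.038) = 0.038
~(~(a -> ~b) & c) = 1 − 0.038 = 0.962
~~(~(a -> ~b) & c) = 1 − 0.962 = 0.038
~~~(~(a -> ~b) & c) = 1 − 0.038 = 0.962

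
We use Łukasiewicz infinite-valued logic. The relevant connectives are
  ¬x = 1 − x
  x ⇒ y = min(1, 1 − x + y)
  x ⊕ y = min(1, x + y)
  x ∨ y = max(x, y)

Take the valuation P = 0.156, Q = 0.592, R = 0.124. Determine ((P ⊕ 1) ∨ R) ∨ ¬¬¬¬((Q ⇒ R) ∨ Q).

P ⊕ 1 = min(1, 0.156 + 1.000) = min(1, 1.156) = 1.000
(P ⊕ 1) ∨ R = max(1.000, 0.124) = 1.000
Q ⇒ R = min(1, 1 − 0.592 + 0.124) = min(1, 0.532) = 0.532
(Q ⇒ R) ∨ Q = max(0.532, 0.592) = 0.592
¬((Q ⇒ R) ∨ Q) = 1 − 0.592 = 0.408
¬¬((Q ⇒ R) ∨ Q) = 1 − 0.408 = 0.592
¬¬¬((Q ⇒ R) ∨ Q) = 1 − 0.592 = 0.408
¬¬¬¬((Q ⇒ R) ∨ Q) = 1 − 0.408 = 0.592
((P ⊕ 1) ∨ R) ∨ ¬¬¬¬((Q ⇒ R) ∨ Q) = max(1.000, 0.592) = 1.000

1.000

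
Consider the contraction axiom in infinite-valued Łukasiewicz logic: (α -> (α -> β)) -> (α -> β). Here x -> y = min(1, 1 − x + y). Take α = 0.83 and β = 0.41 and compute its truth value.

α -> β = min(1, 1 − 0.83 + 0.41) = min(1, 0.58) = 0.58
α -> (α -> β) = min(1, 1 − 0.83 + 0.58) = min(1, 0.75) = 0.75
(α -> (α -> β)) -> (α -> β) = min(1, 1 − 0.75 + 0.58) = min(1, 0.83) = 0.83
(The value 0.83 < 1 shows this instance is not satisfied; fails in Ł∞ (the t-norm is not idempotent).)

0.83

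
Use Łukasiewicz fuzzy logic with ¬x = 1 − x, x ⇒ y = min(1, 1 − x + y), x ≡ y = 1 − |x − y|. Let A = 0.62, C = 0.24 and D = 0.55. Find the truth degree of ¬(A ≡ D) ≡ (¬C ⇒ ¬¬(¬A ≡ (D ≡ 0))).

0.07

A ≡ D = 1 − |0.62 − 0.55| = 1 − 0.07 = 0.93
¬(A ≡ D) = 1 − 0.93 = 0.07
¬C = 1 − 0.24 = 0.76
¬A = 1 − 0.62 = 0.38
D ≡ 0 = 1 − |0.55 − 0.00| = 1 − 0.55 = 0.45
¬A ≡ (D ≡ 0) = 1 − |0.38 − 0.45| = 1 − 0.07 = 0.93
¬(¬A ≡ (D ≡ 0)) = 1 − 0.93 = 0.07
¬¬(¬A ≡ (D ≡ 0)) = 1 − 0.07 = 0.93
¬C ⇒ ¬¬(¬A ≡ (D ≡ 0)) = min(1, 1 − 0.76 + 0.93) = min(1, 1.17) = 1.00
¬(A ≡ D) ≡ (¬C ⇒ ¬¬(¬A ≡ (D ≡ 0))) = 1 − |0.07 − 1.00| = 1 − 0.93 = 0.07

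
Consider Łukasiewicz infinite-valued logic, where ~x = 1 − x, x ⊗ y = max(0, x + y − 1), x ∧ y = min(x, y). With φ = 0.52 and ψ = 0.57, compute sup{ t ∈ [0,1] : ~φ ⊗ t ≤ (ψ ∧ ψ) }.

~φ = 1 − 0.52 = 0.48
So the left factor is ~φ = 0.48.
ψ ∧ ψ = min(0.57, 0.57) = 0.57
So the right-hand bound is ψ ∧ ψ = 0.57.
The residuum of the Łukasiewicz t-norm gives the supremum: min(1, 1 − 0.48 + 0.57).
1 − 0.48 + 0.57 = 1.09, so t = min(1, 1.09) = 1.00.
Check: 0.48 ⊗ 1.00 = max(0, 0.48) = 0.48 ≤ 0.57.

1.00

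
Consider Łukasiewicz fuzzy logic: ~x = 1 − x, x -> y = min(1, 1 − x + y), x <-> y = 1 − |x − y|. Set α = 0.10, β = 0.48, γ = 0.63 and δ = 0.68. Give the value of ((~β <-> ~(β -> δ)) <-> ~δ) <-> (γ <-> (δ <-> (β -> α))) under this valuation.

~β = 1 − 0.48 = 0.52
β -> δ = min(1, 1 − 0.48 + 0.68) = min(1, 1.20) = 1.00
~(β -> δ) = 1 − 1.00 = 0.00
~β <-> ~(β -> δ) = 1 − |0.52 − 0.00| = 1 − 0.52 = 0.48
~δ = 1 − 0.68 = 0.32
(~β <-> ~(β -> δ)) <-> ~δ = 1 − |0.48 − 0.32| = 1 − 0.16 = 0.84
β -> α = min(1, 1 − 0.48 + 0.10) = min(1, 0.62) = 0.62
δ <-> (β -> α) = 1 − |0.68 − 0.62| = 1 − 0.06 = 0.94
γ <-> (δ <-> (β -> α)) = 1 − |0.63 − 0.94| = 1 − 0.31 = 0.69
((~β <-> ~(β -> δ)) <-> ~δ) <-> (γ <-> (δ <-> (β -> α))) = 1 − |0.84 − 0.69| = 1 − 0.15 = 0.85

0.85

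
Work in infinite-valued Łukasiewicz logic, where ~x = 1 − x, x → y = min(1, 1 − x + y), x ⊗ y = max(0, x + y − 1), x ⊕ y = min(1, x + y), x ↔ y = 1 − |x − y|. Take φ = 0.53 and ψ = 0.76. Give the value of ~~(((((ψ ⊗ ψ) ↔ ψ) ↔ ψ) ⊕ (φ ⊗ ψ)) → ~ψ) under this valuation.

0.24

ψ ⊗ ψ = max(0, 0.76 + 0.76 − 1) = max(0, 0.52) = 0.52
(ψ ⊗ ψ) ↔ ψ = 1 − |0.52 − 0.76| = 1 − 0.24 = 0.76
((ψ ⊗ ψ) ↔ ψ) ↔ ψ = 1 − |0.76 − 0.76| = 1 − 0.00 = 1.00
φ ⊗ ψ = max(0, 0.53 + 0.76 − 1) = max(0, 0.29) = 0.29
(((ψ ⊗ ψ) ↔ ψ) ↔ ψ) ⊕ (φ ⊗ ψ) = min(1, 1.00 + 0.29) = min(1, 1.29) = 1.00
~ψ = 1 − 0.76 = 0.24
((((ψ ⊗ ψ) ↔ ψ) ↔ ψ) ⊕ (φ ⊗ ψ)) → ~ψ = min(1, 1 − 1.00 + 0.24) = min(1, 0.24) = 0.24
~(((((ψ ⊗ ψ) ↔ ψ) ↔ ψ) ⊕ (φ ⊗ ψ)) → ~ψ) = 1 − 0.24 = 0.76
~~(((((ψ ⊗ ψ) ↔ ψ) ↔ ψ) ⊕ (φ ⊗ ψ)) → ~ψ) = 1 − 0.76 = 0.24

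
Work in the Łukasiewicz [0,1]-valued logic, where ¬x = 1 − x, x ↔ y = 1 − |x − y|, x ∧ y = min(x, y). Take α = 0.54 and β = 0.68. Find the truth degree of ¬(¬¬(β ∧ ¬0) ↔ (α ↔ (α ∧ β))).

0.32

¬0 = 1 − 0.00 = 1.00
β ∧ ¬0 = min(0.68, 1.00) = 0.68
¬(β ∧ ¬0) = 1 − 0.68 = 0.32
¬¬(β ∧ ¬0) = 1 − 0.32 = 0.68
α ∧ β = min(0.54, 0.68) = 0.54
α ↔ (α ∧ β) = 1 − |0.54 − 0.54| = 1 − 0.00 = 1.00
¬¬(β ∧ ¬0) ↔ (α ↔ (α ∧ β)) = 1 − |0.68 − 1.00| = 1 − 0.32 = 0.68
¬(¬¬(β ∧ ¬0) ↔ (α ↔ (α ∧ β))) = 1 − 0.68 = 0.32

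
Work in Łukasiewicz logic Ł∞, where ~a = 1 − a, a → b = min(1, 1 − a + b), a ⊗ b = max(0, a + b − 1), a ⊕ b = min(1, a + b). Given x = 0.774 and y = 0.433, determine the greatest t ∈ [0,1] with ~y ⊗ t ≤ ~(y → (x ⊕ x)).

~y = 1 − 0.433 = 0.567
So the left factor is ~y = 0.567.
x ⊕ x = min(1, 0.774 + 0.774) = min(1, 1.548) = 1.000
y → (x ⊕ x) = min(1, 1 − 0.433 + 1.000) = min(1, 1.567) = 1.000
~(y → (x ⊕ x)) = 1 − 1.000 = 0.000
So the right-hand bound is ~(y → (x ⊕ x)) = 0.000.
The residuum of the Łukasiewicz t-norm gives the supremum: min(1, 1 − 0.567 + 0.000).
1 − 0.567 + 0.000 = 0.433, so t = min(1, 0.433) = 0.433.
Check: 0.567 ⊗ 0.433 = max(0, 0.000) = 0.000 ≤ 0.000.

0.433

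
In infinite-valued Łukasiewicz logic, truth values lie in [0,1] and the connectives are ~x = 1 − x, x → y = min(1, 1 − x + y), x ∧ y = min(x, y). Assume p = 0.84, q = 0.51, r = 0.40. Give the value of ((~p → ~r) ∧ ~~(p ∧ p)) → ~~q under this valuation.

~p = 1 − 0.84 = 0.16
~r = 1 − 0.40 = 0.60
~p → ~r = min(1, 1 − 0.16 + 0.60) = min(1, 1.44) = 1.00
p ∧ p = min(0.84, 0.84) = 0.84
~(p ∧ p) = 1 − 0.84 = 0.16
~~(p ∧ p) = 1 − 0.16 = 0.84
(~p → ~r) ∧ ~~(p ∧ p) = min(1.00, 0.84) = 0.84
~q = 1 − 0.51 = 0.49
~~q = 1 − 0.49 = 0.51
((~p → ~r) ∧ ~~(p ∧ p)) → ~~q = min(1, 1 − 0.84 + 0.51) = min(1, 0.67) = 0.67

0.67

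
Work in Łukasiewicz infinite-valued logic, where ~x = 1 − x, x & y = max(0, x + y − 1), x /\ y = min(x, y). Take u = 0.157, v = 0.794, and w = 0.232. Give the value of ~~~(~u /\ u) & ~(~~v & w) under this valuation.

0.817

~u = 1 − 0.157 = 0.843
~u /\ u = min(0.843, 0.157) = 0.157
~(~u /\ u) = 1 − 0.157 = 0.843
~~(~u /\ u) = 1 − 0.843 = 0.157
~~~(~u /\ u) = 1 − 0.157 = 0.843
~v = 1 − 0.794 = 0.206
~~v = 1 − 0.206 = 0.794
~~v & w = max(0, 0.794 + 0.232 − 1) = max(0, 0.026) = 0.026
~(~~v & w) = 1 − 0.026 = 0.974
~~~(~u /\ u) & ~(~~v & w) = max(0, 0.843 + 0.974 − 1) = max(0, 0.817) = 0.817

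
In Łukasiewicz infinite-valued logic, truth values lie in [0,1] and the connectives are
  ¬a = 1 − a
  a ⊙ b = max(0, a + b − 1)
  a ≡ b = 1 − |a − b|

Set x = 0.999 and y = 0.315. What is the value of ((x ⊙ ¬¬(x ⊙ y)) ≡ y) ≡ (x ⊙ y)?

x ⊙ y = max(0, 0.999 + 0.315 − 1) = max(0, 0.314) = 0.314
¬(x ⊙ y) = 1 − 0.314 = 0.686
¬¬(x ⊙ y) = 1 − 0.686 = 0.314
x ⊙ ¬¬(x ⊙ y) = max(0, 0.999 + 0.314 − 1) = max(0, 0.313) = 0.313
(x ⊙ ¬¬(x ⊙ y)) ≡ y = 1 − |0.313 − 0.315| = 1 − 0.002 = 0.998
((x ⊙ ¬¬(x ⊙ y)) ≡ y) ≡ (x ⊙ y) = 1 − |0.998 − 0.314| = 1 − 0.684 = 0.316

0.316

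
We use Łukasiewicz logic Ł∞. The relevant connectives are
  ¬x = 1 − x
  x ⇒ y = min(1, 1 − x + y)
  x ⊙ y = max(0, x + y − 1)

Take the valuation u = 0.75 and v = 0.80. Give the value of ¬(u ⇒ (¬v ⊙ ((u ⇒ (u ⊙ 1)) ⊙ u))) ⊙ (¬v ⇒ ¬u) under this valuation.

0.75

¬v = 1 − 0.80 = 0.20
u ⊙ 1 = max(0, 0.75 + 1.00 − 1) = max(0, 0.75) = 0.75
u ⇒ (u ⊙ 1) = min(1, 1 − 0.75 + 0.75) = min(1, 1.00) = 1.00
(u ⇒ (u ⊙ 1)) ⊙ u = max(0, 1.00 + 0.75 − 1) = max(0, 0.75) = 0.75
¬v ⊙ ((u ⇒ (u ⊙ 1)) ⊙ u) = max(0, 0.20 + 0.75 − 1) = max(0, -0.05) = 0.00
u ⇒ (¬v ⊙ ((u ⇒ (u ⊙ 1)) ⊙ u)) = min(1, 1 − 0.75 + 0.00) = min(1, 0.25) = 0.25
¬(u ⇒ (¬v ⊙ ((u ⇒ (u ⊙ 1)) ⊙ u))) = 1 − 0.25 = 0.75
¬u = 1 − 0.75 = 0.25
¬v ⇒ ¬u = min(1, 1 − 0.20 + 0.25) = min(1, 1.05) = 1.00
¬(u ⇒ (¬v ⊙ ((u ⇒ (u ⊙ 1)) ⊙ u))) ⊙ (¬v ⇒ ¬u) = max(0, 0.75 + 1.00 − 1) = max(0, 0.75) = 0.75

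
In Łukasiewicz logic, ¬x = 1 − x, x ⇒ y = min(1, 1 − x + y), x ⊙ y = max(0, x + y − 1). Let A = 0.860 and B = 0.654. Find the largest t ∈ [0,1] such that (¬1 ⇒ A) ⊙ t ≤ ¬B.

0.346

¬1 = 1 − 1.000 = 0.000
¬1 ⇒ A = min(1, 1 − 0.000 + 0.860) = min(1, 1.860) = 1.000
So the left factor is ¬1 ⇒ A = 1.000.
¬B = 1 − 0.654 = 0.346
So the right-hand bound is ¬B = 0.346.
The residuum of the Łukasiewicz t-norm gives the supremum: min(1, 1 − 1.000 + 0.346).
1 − 1.000 + 0.346 = 0.346, so t = min(1, 0.346) = 0.346.
Check: 1.000 ⊙ 0.346 = max(0, 0.346) = 0.346 ≤ 0.346.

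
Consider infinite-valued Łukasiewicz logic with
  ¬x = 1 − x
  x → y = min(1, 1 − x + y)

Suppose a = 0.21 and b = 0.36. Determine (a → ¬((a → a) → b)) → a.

0.21

a → a = min(1, 1 − 0.21 + 0.21) = min(1, 1.00) = 1.00
(a → a) → b = min(1, 1 − 1.00 + 0.36) = min(1, 0.36) = 0.36
¬((a → a) → b) = 1 − 0.36 = 0.64
a → ¬((a → a) → b) = min(1, 1 − 0.21 + 0.64) = min(1, 1.43) = 1.00
(a → ¬((a → a) → b)) → a = min(1, 1 − 1.00 + 0.21) = min(1, 0.21) = 0.21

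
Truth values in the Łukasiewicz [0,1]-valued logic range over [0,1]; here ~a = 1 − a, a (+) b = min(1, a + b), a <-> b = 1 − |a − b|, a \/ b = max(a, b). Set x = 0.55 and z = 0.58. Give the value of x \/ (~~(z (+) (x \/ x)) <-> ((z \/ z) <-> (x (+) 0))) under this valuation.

x \/ x = max(0.55, 0.55) = 0.55
z (+) (x \/ x) = min(1, 0.58 + 0.55) = min(1, 1.13) = 1.00
~(z (+) (x \/ x)) = 1 − 1.00 = 0.00
~~(z (+) (x \/ x)) = 1 − 0.00 = 1.00
z \/ z = max(0.58, 0.58) = 0.58
x (+) 0 = min(1, 0.55 + 0.00) = min(1, 0.55) = 0.55
(z \/ z) <-> (x (+) 0) = 1 − |0.58 − 0.55| = 1 − 0.03 = 0.97
~~(z (+) (x \/ x)) <-> ((z \/ z) <-> (x (+) 0)) = 1 − |1.00 − 0.97| = 1 − 0.03 = 0.97
x \/ (~~(z (+) (x \/ x)) <-> ((z \/ z) <-> (x (+) 0))) = max(0.55, 0.97) = 0.97

0.97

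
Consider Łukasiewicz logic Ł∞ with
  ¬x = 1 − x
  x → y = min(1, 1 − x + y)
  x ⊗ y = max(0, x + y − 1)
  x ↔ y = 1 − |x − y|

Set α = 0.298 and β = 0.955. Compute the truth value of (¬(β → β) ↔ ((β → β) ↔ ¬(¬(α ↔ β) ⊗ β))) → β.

1.000

β → β = min(1, 1 − 0.955 + 0.955) = min(1, 1.000) = 1.000
¬(β → β) = 1 − 1.000 = 0.000
α ↔ β = 1 − |0.298 − 0.955| = 1 − 0.657 = 0.343
¬(α ↔ β) = 1 − 0.343 = 0.657
¬(α ↔ β) ⊗ β = max(0, 0.657 + 0.955 − 1) = max(0, 0.612) = 0.612
¬(¬(α ↔ β) ⊗ β) = 1 − 0.612 = 0.388
(β → β) ↔ ¬(¬(α ↔ β) ⊗ β) = 1 − |1.000 − 0.388| = 1 − 0.612 = 0.388
¬(β → β) ↔ ((β → β) ↔ ¬(¬(α ↔ β) ⊗ β)) = 1 − |0.000 − 0.388| = 1 − 0.388 = 0.612
(¬(β → β) ↔ ((β → β) ↔ ¬(¬(α ↔ β) ⊗ β))) → β = min(1, 1 − 0.612 + 0.955) = min(1, 1.343) = 1.000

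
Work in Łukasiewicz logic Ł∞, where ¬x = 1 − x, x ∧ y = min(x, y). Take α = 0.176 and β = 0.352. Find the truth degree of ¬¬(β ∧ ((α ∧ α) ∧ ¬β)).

α ∧ α = min(0.176, 0.176) = 0.176
¬β = 1 − 0.352 = 0.648
(α ∧ α) ∧ ¬β = min(0.176, 0.648) = 0.176
β ∧ ((α ∧ α) ∧ ¬β) = min(0.352, 0.176) = 0.176
¬(β ∧ ((α ∧ α) ∧ ¬β)) = 1 − 0.176 = 0.824
¬¬(β ∧ ((α ∧ α) ∧ ¬β)) = 1 − 0.824 = 0.176

0.176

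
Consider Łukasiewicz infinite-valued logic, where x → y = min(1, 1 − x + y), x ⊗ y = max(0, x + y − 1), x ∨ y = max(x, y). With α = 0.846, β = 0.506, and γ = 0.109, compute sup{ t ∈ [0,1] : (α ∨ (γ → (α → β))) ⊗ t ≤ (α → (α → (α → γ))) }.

α → β = min(1, 1 − 0.846 + 0.506) = min(1, 0.660) = 0.660
γ → (α → β) = min(1, 1 − 0.109 + 0.660) = min(1, 1.551) = 1.000
α ∨ (γ → (α → β)) = max(0.846, 1.000) = 1.000
So the left factor is α ∨ (γ → (α → β)) = 1.000.
α → γ = min(1, 1 − 0.846 + 0.109) = min(1, 0.263) = 0.263
α → (α → γ) = min(1, 1 − 0.846 + 0.263) = min(1, 0.417) = 0.417
α → (α → (α → γ)) = min(1, 1 − 0.846 + 0.417) = min(1, 0.571) = 0.571
So the right-hand bound is α → (α → (α → γ)) = 0.571.
The residuum of the Łukasiewicz t-norm gives the supremum: min(1, 1 − 1.000 + 0.571).
1 − 1.000 + 0.571 = 0.571, so t = min(1, 0.571) = 0.571.
Check: 1.000 ⊗ 0.571 = max(0, 0.571) = 0.571 ≤ 0.571.

0.571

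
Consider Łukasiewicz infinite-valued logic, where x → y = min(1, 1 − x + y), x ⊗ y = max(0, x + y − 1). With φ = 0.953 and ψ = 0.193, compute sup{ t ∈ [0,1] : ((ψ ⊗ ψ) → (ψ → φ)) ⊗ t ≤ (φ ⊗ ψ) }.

0.146

ψ ⊗ ψ = max(0, 0.193 + 0.193 − 1) = max(0, -0.614) = 0.000
ψ → φ = min(1, 1 − 0.193 + 0.953) = min(1, 1.760) = 1.000
(ψ ⊗ ψ) → (ψ → φ) = min(1, 1 − 0.000 + 1.000) = min(1, 2.000) = 1.000
So the left factor is (ψ ⊗ ψ) → (ψ → φ) = 1.000.
φ ⊗ ψ = max(0, 0.953 + 0.193 − 1) = max(0, 0.146) = 0.146
So the right-hand bound is φ ⊗ ψ = 0.146.
The residuum of the Łukasiewicz t-norm gives the supremum: min(1, 1 − 1.000 + 0.146).
1 − 1.000 + 0.146 = 0.146, so t = min(1, 0.146) = 0.146.
Check: 1.000 ⊗ 0.146 = max(0, 0.146) = 0.146 ≤ 0.146.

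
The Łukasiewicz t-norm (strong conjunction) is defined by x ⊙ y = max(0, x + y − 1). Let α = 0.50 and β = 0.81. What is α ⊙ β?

α ⊙ β = max(0, 0.50 + 0.81 − 1) = max(0, 0.31) = 0.31
For comparison, the Gödel (minimum) t-norm min(x, y) would give 0.50.

0.31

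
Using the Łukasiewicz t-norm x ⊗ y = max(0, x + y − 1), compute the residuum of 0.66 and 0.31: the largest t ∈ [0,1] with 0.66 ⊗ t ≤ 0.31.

The residuum of the Łukasiewicz t-norm gives the supremum: min(1, 1 − 0.66 + 0.31).
1 − 0.66 + 0.31 = 0.65, so t = min(1, 0.65) = 0.65.
Check: 0.66 ⊗ 0.65 = max(0, 0.31) = 0.31 ≤ 0.31.

0.65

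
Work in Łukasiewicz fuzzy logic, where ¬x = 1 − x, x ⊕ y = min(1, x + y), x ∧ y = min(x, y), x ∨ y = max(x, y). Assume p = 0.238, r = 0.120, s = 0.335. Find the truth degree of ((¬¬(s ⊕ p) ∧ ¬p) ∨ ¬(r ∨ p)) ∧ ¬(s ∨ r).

0.665

s ⊕ p = min(1, 0.335 + 0.238) = min(1, 0.573) = 0.573
¬(s ⊕ p) = 1 − 0.573 = 0.427
¬¬(s ⊕ p) = 1 − 0.427 = 0.573
¬p = 1 − 0.238 = 0.762
¬¬(s ⊕ p) ∧ ¬p = min(0.573, 0.762) = 0.573
r ∨ p = max(0.120, 0.238) = 0.238
¬(r ∨ p) = 1 − 0.238 = 0.762
(¬¬(s ⊕ p) ∧ ¬p) ∨ ¬(r ∨ p) = max(0.573, 0.762) = 0.762
s ∨ r = max(0.335, 0.120) = 0.335
¬(s ∨ r) = 1 − 0.335 = 0.665
((¬¬(s ⊕ p) ∧ ¬p) ∨ ¬(r ∨ p)) ∧ ¬(s ∨ r) = min(0.762, 0.665) = 0.665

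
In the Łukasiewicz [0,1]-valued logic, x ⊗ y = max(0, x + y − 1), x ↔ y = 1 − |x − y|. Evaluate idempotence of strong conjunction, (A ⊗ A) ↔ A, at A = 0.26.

0.74

A ⊗ A = max(0, 0.26 + 0.26 − 1) = max(0, -0.48) = 0.00
(A ⊗ A) ↔ A = 1 − |0.00 − 0.26| = 1 − 0.26 = 0.74
(The value 0.74 < 1 shows this instance is not satisfied; fails in Ł∞ since a ⊗ a = max(0, 2a−1) ≠ a in general.)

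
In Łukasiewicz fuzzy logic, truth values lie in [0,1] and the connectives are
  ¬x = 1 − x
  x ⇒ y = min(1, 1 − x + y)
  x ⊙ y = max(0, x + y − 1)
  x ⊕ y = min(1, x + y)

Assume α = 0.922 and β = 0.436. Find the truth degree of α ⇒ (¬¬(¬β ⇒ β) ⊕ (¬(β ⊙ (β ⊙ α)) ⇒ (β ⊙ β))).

¬β = 1 − 0.436 = 0.564
¬β ⇒ β = min(1, 1 − 0.564 + 0.436) = min(1, 0.872) = 0.872
¬(¬β ⇒ β) = 1 − 0.872 = 0.128
¬¬(¬β ⇒ β) = 1 − 0.128 = 0.872
β ⊙ α = max(0, 0.436 + 0.922 − 1) = max(0, 0.358) = 0.358
β ⊙ (β ⊙ α) = max(0, 0.436 + 0.358 − 1) = max(0, -0.206) = 0.000
¬(β ⊙ (β ⊙ α)) = 1 − 0.000 = 1.000
β ⊙ β = max(0, 0.436 + 0.436 − 1) = max(0, -0.128) = 0.000
¬(β ⊙ (β ⊙ α)) ⇒ (β ⊙ β) = min(1, 1 − 1.000 + 0.000) = min(1, 0.000) = 0.000
¬¬(¬β ⇒ β) ⊕ (¬(β ⊙ (β ⊙ α)) ⇒ (β ⊙ β)) = min(1, 0.872 + 0.000) = min(1, 0.872) = 0.872
α ⇒ (¬¬(¬β ⇒ β) ⊕ (¬(β ⊙ (β ⊙ α)) ⇒ (β ⊙ β))) = min(1, 1 − 0.922 + 0.872) = min(1, 0.950) = 0.950

0.950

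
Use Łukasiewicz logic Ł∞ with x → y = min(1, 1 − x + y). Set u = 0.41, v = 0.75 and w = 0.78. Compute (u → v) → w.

u → v = min(1, 1 − 0.41 + 0.75) = min(1, 1.34) = 1.00
(u → v) → w = min(1, 1 − 1.00 + 0.78) = min(1, 0.78) = 0.78

0.78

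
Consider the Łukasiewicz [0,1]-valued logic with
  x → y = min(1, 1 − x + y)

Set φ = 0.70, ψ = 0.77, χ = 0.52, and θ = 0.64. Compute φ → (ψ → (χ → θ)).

χ → θ = min(1, 1 − 0.52 + 0.64) = min(1, 1.12) = 1.00
ψ → (χ → θ) = min(1, 1 − 0.77 + 1.00) = min(1, 1.23) = 1.00
φ → (ψ → (χ → θ)) = min(1, 1 − 0.70 + 1.00) = min(1, 1.30) = 1.00

1.00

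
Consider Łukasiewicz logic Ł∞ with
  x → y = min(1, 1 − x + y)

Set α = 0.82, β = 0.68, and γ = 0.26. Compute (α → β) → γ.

α → β = min(1, 1 − 0.82 + 0.68) = min(1, 0.86) = 0.86
(α → β) → γ = min(1, 1 − 0.86 + 0.26) = min(1, 0.40) = 0.40

0.40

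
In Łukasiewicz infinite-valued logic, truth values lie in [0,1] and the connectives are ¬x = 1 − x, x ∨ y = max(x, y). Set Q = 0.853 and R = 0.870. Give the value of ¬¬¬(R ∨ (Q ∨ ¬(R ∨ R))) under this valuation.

R ∨ R = max(0.870, 0.870) = 0.870
¬(R ∨ R) = 1 − 0.870 = 0.130
Q ∨ ¬(R ∨ R) = max(0.853, 0.130) = 0.853
R ∨ (Q ∨ ¬(R ∨ R)) = max(0.870, 0.853) = 0.870
¬(R ∨ (Q ∨ ¬(R ∨ R))) = 1 − 0.870 = 0.130
¬¬(R ∨ (Q ∨ ¬(R ∨ R))) = 1 − 0.130 = 0.870
¬¬¬(R ∨ (Q ∨ ¬(R ∨ R))) = 1 − 0.870 = 0.130

0.130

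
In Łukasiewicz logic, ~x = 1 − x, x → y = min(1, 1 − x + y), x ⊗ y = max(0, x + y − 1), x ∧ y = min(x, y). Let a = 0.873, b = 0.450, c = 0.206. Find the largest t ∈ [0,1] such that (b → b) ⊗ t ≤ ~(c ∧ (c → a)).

0.794

b → b = min(1, 1 − 0.450 + 0.450) = min(1, 1.000) = 1.000
So the left factor is b → b = 1.000.
c → a = min(1, 1 − 0.206 + 0.873) = min(1, 1.667) = 1.000
c ∧ (c → a) = min(0.206, 1.000) = 0.206
~(c ∧ (c → a)) = 1 − 0.206 = 0.794
So the right-hand bound is ~(c ∧ (c → a)) = 0.794.
The residuum of the Łukasiewicz t-norm gives the supremum: min(1, 1 − 1.000 + 0.794).
1 − 1.000 + 0.794 = 0.794, so t = min(1, 0.794) = 0.794.
Check: 1.000 ⊗ 0.794 = max(0, 0.794) = 0.794 ≤ 0.794.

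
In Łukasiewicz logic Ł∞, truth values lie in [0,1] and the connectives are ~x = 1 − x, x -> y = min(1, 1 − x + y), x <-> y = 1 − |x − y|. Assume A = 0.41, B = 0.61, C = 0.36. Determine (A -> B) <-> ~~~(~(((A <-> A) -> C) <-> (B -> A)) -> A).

0.03

A -> B = min(1, 1 − 0.41 + 0.61) = min(1, 1.20) = 1.00
A <-> A = 1 − |0.41 − 0.41| = 1 − 0.00 = 1.00
(A <-> A) -> C = min(1, 1 − 1.00 + 0.36) = min(1, 0.36) = 0.36
B -> A = min(1, 1 − 0.61 + 0.41) = min(1, 0.80) = 0.80
((A <-> A) -> C) <-> (B -> A) = 1 − |0.36 − 0.80| = 1 − 0.44 = 0.56
~(((A <-> A) -> C) <-> (B -> A)) = 1 − 0.56 = 0.44
~(((A <-> A) -> C) <-> (B -> A)) -> A = min(1, 1 − 0.44 + 0.41) = min(1, 0.97) = 0.97
~(~(((A <-> A) -> C) <-> (B -> A)) -> A) = 1 − 0.97 = 0.03
~~(~(((A <-> A) -> C) <-> (B -> A)) -> A) = 1 − 0.03 = 0.97
~~~(~(((A <-> A) -> C) <-> (B -> A)) -> A) = 1 − 0.97 = 0.03
(A -> B) <-> ~~~(~(((A <-> A) -> C) <-> (B -> A)) -> A) = 1 − |1.00 − 0.03| = 1 − 0.97 = 0.03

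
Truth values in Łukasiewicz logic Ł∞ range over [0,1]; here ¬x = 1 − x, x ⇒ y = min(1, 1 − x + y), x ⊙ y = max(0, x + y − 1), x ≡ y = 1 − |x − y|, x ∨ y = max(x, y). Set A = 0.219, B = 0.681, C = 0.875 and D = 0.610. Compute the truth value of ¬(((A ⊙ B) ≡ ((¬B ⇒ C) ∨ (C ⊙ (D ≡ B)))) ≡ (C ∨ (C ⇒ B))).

0.875

A ⊙ B = max(0, 0.219 + 0.681 − 1) = max(0, -0.100) = 0.000
¬B = 1 − 0.681 = 0.319
¬B ⇒ C = min(1, 1 − 0.319 + 0.875) = min(1, 1.556) = 1.000
D ≡ B = 1 − |0.610 − 0.681| = 1 − 0.071 = 0.929
C ⊙ (D ≡ B) = max(0, 0.875 + 0.929 − 1) = max(0, 0.804) = 0.804
(¬B ⇒ C) ∨ (C ⊙ (D ≡ B)) = max(1.000, 0.804) = 1.000
(A ⊙ B) ≡ ((¬B ⇒ C) ∨ (C ⊙ (D ≡ B))) = 1 − |0.000 − 1.000| = 1 − 1.000 = 0.000
C ⇒ B = min(1, 1 − 0.875 + 0.681) = min(1, 0.806) = 0.806
C ∨ (C ⇒ B) = max(0.875, 0.806) = 0.875
((A ⊙ B) ≡ ((¬B ⇒ C) ∨ (C ⊙ (D ≡ B)))) ≡ (C ∨ (C ⇒ B)) = 1 − |0.000 − 0.875| = 1 − 0.875 = 0.125
¬(((A ⊙ B) ≡ ((¬B ⇒ C) ∨ (C ⊙ (D ≡ B)))) ≡ (C ∨ (C ⇒ B))) = 1 − 0.125 = 0.875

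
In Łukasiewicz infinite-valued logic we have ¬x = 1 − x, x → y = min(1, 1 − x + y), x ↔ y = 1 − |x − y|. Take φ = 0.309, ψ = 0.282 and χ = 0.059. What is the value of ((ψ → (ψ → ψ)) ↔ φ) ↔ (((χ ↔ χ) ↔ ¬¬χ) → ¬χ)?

ψ → ψ = min(1, 1 − 0.282 + 0.282) = min(1, 1.000) = 1.000
ψ → (ψ → ψ) = min(1, 1 − 0.282 + 1.000) = min(1, 1.718) = 1.000
(ψ → (ψ → ψ)) ↔ φ = 1 − |1.000 − 0.309| = 1 − 0.691 = 0.309
χ ↔ χ = 1 − |0.059 − 0.059| = 1 − 0.000 = 1.000
¬χ = 1 − 0.059 = 0.941
¬¬χ = 1 − 0.941 = 0.059
(χ ↔ χ) ↔ ¬¬χ = 1 − |1.000 − 0.059| = 1 − 0.941 = 0.059
((χ ↔ χ) ↔ ¬¬χ) → ¬χ = min(1, 1 − 0.059 + 0.941) = min(1, 1.882) = 1.000
((ψ → (ψ → ψ)) ↔ φ) ↔ (((χ ↔ χ) ↔ ¬¬χ) → ¬χ) = 1 − |0.309 − 1.000| = 1 − 0.691 = 0.309

0.309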